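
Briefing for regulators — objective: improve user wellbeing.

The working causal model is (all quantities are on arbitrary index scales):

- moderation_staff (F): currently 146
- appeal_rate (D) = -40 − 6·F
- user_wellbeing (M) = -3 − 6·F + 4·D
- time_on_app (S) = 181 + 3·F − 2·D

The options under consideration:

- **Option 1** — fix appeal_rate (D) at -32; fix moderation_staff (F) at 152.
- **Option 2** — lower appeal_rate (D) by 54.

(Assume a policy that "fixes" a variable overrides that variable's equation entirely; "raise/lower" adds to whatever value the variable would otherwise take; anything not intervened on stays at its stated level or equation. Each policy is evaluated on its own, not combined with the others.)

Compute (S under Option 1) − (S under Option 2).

Option 1 (D := -32, F := 152):
  F = 152
  D = -32
  S = 181 + 3·152 − 2·(-32) = 701
Option 2 (D − 54):
  F = 146
  D = -40 − 6·146 (−54 from intervention) = -970
  S = 181 + 3·146 − 2·(-970) = 2559
S: 701 − 2559 = -1858

-1858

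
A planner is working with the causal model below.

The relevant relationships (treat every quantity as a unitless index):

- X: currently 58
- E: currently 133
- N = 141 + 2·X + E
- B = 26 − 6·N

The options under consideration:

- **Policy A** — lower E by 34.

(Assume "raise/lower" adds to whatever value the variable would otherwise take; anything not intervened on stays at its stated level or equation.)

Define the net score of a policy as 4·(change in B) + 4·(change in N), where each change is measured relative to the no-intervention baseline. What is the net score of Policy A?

680

Baseline:
  X = 58
  E = 133
  N = 141 + 2·58 + 133 = 390
  B = 26 − 6·390 = -2314
Policy A (E − 34):
  X = 58
  E = 133 − 34 = 99
  N = 141 + 2·58 + 99 = 356
  B = 26 − 6·356 = -2110
ΔB = -2110 − (-2314) = 204; ΔN = 356 − 390 = -34
Score = 4·204 + 4·(-34) = 680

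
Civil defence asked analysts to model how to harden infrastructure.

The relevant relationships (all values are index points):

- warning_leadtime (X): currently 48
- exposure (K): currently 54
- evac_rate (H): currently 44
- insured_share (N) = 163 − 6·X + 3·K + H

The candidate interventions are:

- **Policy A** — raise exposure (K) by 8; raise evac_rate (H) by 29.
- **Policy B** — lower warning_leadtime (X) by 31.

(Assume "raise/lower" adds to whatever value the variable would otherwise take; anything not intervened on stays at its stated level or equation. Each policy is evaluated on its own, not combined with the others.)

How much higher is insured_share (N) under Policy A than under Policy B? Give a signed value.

-133

Policy A (K + 8, H + 29):
  X = 48
  K = 54 + 8 = 62
  H = 44 + 29 = 73
  N = 163 − 6·48 + 3·62 + 73 = 134
Policy B (X − 31):
  X = 48 − 31 = 17
  K = 54
  H = 44
  N = 163 − 6·17 + 3·54 + 44 = 267
N: 134 − 267 = -133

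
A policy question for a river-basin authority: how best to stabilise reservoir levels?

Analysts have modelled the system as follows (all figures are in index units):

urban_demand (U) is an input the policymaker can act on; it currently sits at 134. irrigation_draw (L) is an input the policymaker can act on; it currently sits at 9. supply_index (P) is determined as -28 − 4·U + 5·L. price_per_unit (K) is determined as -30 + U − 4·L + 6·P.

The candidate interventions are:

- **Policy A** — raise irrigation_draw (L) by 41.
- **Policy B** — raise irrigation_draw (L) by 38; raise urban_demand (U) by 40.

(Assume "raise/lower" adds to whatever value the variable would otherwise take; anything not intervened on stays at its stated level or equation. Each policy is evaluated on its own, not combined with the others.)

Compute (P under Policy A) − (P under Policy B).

175

Policy A (L + 41):
  U = 134
  L = 9 + 41 = 50
  P = -28 − 4·134 + 5·50 = -314
Policy B (L + 38, U + 40):
  U = 134 + 40 = 174
  L = 9 + 38 = 47
  P = -28 − 4·174 + 5·47 = -489
P: -314 − (-489) = 175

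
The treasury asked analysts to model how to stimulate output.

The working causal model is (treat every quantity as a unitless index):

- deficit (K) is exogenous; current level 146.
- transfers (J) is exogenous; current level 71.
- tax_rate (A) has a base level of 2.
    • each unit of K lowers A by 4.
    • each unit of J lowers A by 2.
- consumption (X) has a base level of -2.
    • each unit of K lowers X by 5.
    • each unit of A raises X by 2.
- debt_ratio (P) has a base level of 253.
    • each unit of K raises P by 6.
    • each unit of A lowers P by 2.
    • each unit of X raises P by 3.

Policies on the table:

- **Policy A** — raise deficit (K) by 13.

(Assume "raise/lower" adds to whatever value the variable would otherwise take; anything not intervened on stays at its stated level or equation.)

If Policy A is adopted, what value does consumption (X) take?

-2349

Policy A (K + 13):
  K = 146 + 13 = 159
  J = 71
  A = 2 − 4·159 − 2·71 = -776
  X = -2 − 5·159 + 2·(-776) = -2349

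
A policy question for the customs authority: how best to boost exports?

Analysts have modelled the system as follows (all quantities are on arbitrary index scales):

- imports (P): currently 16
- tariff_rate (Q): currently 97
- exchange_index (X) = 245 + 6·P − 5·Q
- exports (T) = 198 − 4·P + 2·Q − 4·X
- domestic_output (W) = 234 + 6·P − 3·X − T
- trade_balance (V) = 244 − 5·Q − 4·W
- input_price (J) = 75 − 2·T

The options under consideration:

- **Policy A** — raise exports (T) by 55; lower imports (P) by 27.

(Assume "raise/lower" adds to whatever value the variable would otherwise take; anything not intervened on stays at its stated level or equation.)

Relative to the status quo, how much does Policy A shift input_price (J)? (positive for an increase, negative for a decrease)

-1622

Baseline:
  P = 16
  Q = 97
  X = 245 + 6·16 − 5·97 = -144
  T = 198 − 4·16 + 2·97 − 4·(-144) = 904
  J = 75 − 2·904 = -1733
Policy A (T + 55, P − 27):
  P = 16 − 27 = -11
  Q = 97
  X = 245 + 6·(-11) − 5·97 = -306
  T = 198 − 4·(-11) + 2·97 − 4·(-306) (+55 from intervention) = 1715
  J = 75 − 2·1715 = -3355
Change in J: -3355 − (-1733) = -1622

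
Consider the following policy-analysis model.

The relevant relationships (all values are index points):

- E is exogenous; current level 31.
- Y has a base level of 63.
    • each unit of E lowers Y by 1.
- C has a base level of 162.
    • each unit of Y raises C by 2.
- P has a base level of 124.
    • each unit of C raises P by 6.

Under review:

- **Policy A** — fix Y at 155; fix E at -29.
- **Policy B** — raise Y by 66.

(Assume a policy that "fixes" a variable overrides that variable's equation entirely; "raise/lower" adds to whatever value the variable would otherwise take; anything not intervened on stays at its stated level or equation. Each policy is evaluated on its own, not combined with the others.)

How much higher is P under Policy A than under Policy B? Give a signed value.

684

Policy A (Y := 155, E := -29):
  E = -29
  Y = 155
  C = 162 + 2·155 = 472
  P = 124 + 6·472 = 2956
Policy B (Y + 66):
  E = 31
  Y = 63 − 31 (+66 from intervention) = 98
  C = 162 + 2·98 = 358
  P = 124 + 6·358 = 2272
P: 2956 − 2272 = 684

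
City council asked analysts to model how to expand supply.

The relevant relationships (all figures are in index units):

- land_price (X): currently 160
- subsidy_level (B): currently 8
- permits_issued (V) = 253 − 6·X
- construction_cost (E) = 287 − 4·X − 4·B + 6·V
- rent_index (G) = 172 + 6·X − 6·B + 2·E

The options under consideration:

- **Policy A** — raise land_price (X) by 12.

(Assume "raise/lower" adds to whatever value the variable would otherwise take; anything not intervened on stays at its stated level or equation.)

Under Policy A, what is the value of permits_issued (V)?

-779

Policy A (X + 12):
  X = 160 + 12 = 172
  V = 253 − 6·172 = -779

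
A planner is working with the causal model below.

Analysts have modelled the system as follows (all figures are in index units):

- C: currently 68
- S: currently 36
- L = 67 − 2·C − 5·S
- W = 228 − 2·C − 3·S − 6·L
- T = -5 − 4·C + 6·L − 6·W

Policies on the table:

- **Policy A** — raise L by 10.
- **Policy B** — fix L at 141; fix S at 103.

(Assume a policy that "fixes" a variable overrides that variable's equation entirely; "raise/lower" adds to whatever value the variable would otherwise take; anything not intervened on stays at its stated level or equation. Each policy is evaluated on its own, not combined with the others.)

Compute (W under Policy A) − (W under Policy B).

Policy A (L + 10):
  C = 68
  S = 36
  L = 67 − 2·68 − 5·36 (+10 from intervention) = -239
  W = 228 − 2·68 − 3·36 − 6·(-239) = 1418
Policy B (L := 141, S := 103):
  C = 68
  S = 103
  L = 141
  W = 228 − 2·68 − 3·103 − 6·141 = -1063
W: 1418 − (-1063) = 2481

2481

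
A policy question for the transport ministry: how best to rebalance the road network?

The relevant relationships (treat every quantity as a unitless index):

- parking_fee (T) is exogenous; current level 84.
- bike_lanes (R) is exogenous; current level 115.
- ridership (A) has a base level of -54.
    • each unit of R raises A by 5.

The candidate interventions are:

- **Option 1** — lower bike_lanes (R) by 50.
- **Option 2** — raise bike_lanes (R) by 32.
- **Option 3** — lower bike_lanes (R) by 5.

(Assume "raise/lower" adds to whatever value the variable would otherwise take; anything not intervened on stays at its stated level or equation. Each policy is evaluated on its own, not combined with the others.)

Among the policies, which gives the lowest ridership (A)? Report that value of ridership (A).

271

Option 1 (R − 50):
  R = 115 − 50 = 65
  A = -54 + 5·65 = 271
Option 2 (R + 32):
  R = 115 + 32 = 147
  A = -54 + 5·147 = 681
Option 3 (R − 5):
  R = 115 − 5 = 110
  A = -54 + 5·110 = 496
Comparing — Option 1: A=271, Option 2: A=681, Option 3: A=496. Lowest is 271 (Option 1).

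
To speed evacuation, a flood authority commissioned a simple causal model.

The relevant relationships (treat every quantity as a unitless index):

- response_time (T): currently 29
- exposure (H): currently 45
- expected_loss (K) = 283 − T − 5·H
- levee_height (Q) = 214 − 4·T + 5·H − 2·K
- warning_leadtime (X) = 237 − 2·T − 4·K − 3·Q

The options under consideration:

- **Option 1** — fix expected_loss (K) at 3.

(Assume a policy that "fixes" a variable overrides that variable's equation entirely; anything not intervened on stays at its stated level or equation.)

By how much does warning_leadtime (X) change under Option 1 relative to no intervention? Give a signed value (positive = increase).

Baseline:
  T = 29
  H = 45
  K = 283 − 29 − 5·45 = 29
  Q = 214 − 4·29 + 5·45 − 2·29 = 265
  X = 237 − 2·29 − 4·29 − 3·265 = -732
Option 1 (K := 3):
  T = 29
  H = 45
  K = 3
  Q = 214 − 4·29 + 5·45 − 2·3 = 317
  X = 237 − 2·29 − 4·3 − 3·317 = -784
Change in X: -784 − (-732) = -52

-52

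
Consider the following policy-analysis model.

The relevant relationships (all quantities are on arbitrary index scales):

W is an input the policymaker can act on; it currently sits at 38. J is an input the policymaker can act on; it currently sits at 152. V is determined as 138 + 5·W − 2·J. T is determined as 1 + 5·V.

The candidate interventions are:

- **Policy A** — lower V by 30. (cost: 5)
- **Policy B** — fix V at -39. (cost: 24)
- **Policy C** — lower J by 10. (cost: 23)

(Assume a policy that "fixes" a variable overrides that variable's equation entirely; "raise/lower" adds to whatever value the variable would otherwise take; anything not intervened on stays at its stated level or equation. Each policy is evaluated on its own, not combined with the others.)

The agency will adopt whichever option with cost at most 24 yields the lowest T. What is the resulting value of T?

-194

Policy A (V − 30):
  W = 38
  J = 152
  V = 138 + 5·38 − 2·152 (−30 from intervention) = -6
  T = 1 + 5·(-6) = -29
Policy B (V := -39):
  W = 38
  J = 152
  V = -39
  T = 1 + 5·(-39) = -194
Policy C (J − 10):
  W = 38
  J = 152 − 10 = 142
  V = 138 + 5·38 − 2·142 = 44
  T = 1 + 5·44 = 221
Comparing — Policy A: T=-29, Policy B: T=-194, Policy C: T=221. Lowest is -194 (Policy B).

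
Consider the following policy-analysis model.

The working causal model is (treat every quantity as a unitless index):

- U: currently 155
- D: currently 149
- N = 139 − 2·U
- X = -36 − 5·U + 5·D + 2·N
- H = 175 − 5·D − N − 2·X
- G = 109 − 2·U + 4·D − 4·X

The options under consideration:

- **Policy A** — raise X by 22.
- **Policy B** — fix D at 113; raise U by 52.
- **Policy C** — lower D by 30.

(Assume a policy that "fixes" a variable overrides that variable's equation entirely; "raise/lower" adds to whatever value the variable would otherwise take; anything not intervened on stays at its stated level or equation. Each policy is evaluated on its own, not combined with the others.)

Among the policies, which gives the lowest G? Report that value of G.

Policy A (X + 22):
  U = 155
  D = 149
  N = 139 − 2·155 = -171
  X = -36 − 5·155 + 5·149 + 2·(-171) (+22 from intervention) = -386
  G = 109 − 2·155 + 4·149 − 4·(-386) = 1939
Policy B (D := 113, U + 52):
  U = 155 + 52 = 207
  D = 113
  N = 139 − 2·207 = -275
  X = -36 − 5·207 + 5·113 + 2·(-275) = -1056
  G = 109 − 2·207 + 4·113 − 4·(-1056) = 4371
Policy C (D − 30):
  U = 155
  D = 149 − 30 = 119
  N = 139 − 2·155 = -171
  X = -36 − 5·155 + 5·119 + 2·(-171) = -558
  G = 109 − 2·155 + 4·119 − 4·(-558) = 2507
Comparing — Policy A: G=1939, Policy B: G=4371, Policy C: G=2507. Lowest is 1939 (Policy A).

1939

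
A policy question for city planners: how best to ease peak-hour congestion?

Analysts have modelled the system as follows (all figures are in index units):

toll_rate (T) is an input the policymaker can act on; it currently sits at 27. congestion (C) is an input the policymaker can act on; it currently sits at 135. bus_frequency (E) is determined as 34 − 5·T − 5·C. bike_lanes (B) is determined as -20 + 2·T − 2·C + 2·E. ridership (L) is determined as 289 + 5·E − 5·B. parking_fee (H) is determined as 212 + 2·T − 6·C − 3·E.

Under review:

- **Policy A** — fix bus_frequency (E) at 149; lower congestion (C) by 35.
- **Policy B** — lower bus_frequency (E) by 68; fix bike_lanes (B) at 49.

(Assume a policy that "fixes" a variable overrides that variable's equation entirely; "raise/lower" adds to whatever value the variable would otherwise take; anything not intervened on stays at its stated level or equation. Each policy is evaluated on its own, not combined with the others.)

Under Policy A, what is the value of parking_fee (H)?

-781

Policy A (E := 149, C − 35):
  T = 27
  C = 135 − 35 = 100
  E = 149
  H = 212 + 2·27 − 6·100 − 3·149 = -781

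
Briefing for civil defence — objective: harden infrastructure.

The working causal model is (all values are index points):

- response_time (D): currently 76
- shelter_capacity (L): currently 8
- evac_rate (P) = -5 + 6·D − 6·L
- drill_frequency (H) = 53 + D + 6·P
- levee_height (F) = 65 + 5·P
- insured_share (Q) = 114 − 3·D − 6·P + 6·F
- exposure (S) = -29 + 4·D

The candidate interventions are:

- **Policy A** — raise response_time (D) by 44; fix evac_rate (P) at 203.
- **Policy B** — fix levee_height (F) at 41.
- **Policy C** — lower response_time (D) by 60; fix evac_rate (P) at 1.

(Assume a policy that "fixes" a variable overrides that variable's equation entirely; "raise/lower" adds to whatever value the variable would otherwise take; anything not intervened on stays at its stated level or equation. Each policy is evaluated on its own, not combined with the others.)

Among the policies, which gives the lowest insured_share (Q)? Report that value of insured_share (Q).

Policy A (D + 44, P := 203):
  D = 76 + 44 = 120
  L = 8
  P = 203
  F = 65 + 5·203 = 1080
  Q = 114 − 3·120 − 6·203 + 6·1080 = 5016
Policy B (F := 41):
  D = 76
  L = 8
  P = -5 + 6·76 − 6·8 = 403
  F = 41
  Q = 114 − 3·76 − 6·403 + 6·41 = -2286
Policy C (D − 60, P := 1):
  D = 76 − 60 = 16
  L = 8
  P = 1
  F = 65 + 5·1 = 70
  Q = 114 − 3·16 − 6·1 + 6·70 = 480
Comparing — Policy A: Q=5016, Policy B: Q=-2286, Policy C: Q=480. Lowest is -2286 (Policy B).

-2286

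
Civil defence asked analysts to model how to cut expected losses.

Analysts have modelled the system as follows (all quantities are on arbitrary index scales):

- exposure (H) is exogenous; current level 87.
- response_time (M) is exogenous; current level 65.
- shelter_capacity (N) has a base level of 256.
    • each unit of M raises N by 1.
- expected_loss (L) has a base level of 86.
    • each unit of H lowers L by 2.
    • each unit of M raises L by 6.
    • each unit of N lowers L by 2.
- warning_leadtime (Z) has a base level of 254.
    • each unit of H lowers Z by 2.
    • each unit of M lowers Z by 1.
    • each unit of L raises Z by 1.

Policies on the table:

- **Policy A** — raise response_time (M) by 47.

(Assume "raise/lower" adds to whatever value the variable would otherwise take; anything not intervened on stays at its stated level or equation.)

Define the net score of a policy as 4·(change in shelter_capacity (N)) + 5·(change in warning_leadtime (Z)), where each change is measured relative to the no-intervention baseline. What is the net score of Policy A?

Baseline:
  H = 87
  M = 65
  N = 256 + 65 = 321
  L = 86 − 2·87 + 6·65 − 2·321 = -340
  Z = 254 − 2·87 − 65 + (-340) = -325
Policy A (M + 47):
  H = 87
  M = 65 + 47 = 112
  N = 256 + 112 = 368
  L = 86 − 2·87 + 6·112 − 2·368 = -152
  Z = 254 − 2·87 − 112 + (-152) = -184
ΔN = 368 − 321 = 47; ΔZ = -184 − (-325) = 141
Score = 4·47 + 5·141 = 893

893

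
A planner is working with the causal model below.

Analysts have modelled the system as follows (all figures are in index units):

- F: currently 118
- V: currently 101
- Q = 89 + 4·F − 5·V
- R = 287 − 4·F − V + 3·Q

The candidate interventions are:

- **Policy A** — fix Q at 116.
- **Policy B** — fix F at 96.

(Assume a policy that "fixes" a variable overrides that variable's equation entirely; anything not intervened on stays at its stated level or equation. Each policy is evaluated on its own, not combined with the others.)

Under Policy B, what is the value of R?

Policy B (F := 96):
  F = 96
  V = 101
  Q = 89 + 4·96 − 5·101 = -32
  R = 287 − 4·96 − 101 + 3·(-32) = -294

-294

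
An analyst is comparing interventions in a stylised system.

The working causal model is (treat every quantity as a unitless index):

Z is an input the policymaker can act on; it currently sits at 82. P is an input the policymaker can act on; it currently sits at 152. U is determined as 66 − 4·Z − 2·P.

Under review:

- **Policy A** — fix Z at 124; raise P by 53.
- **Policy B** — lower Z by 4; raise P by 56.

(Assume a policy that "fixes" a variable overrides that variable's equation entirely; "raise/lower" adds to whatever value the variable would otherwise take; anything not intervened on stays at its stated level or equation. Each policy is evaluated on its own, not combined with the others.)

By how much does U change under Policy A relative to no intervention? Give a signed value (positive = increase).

Baseline:
  Z = 82
  P = 152
  U = 66 − 4·82 − 2·152 = -566
Policy A (Z := 124, P + 53):
  Z = 124
  P = 152 + 53 = 205
  U = 66 − 4·124 − 2·205 = -840
Change in U: -840 − (-566) = -274

-274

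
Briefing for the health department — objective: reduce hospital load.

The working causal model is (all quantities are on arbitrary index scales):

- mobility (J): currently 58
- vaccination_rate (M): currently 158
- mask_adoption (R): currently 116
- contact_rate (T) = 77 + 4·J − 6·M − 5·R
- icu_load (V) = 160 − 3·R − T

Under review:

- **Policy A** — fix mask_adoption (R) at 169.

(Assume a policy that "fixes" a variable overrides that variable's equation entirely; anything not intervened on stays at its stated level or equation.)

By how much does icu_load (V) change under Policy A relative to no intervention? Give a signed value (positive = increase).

106

Baseline:
  J = 58
  M = 158
  R = 116
  T = 77 + 4·58 − 6·158 − 5·116 = -1219
  V = 160 − 3·116 − (-1219) = 1031
Policy A (R := 169):
  J = 58
  M = 158
  R = 169
  T = 77 + 4·58 − 6·158 − 5·169 = -1484
  V = 160 − 3·169 − (-1484) = 1137
Change in V: 1137 − 1031 = 106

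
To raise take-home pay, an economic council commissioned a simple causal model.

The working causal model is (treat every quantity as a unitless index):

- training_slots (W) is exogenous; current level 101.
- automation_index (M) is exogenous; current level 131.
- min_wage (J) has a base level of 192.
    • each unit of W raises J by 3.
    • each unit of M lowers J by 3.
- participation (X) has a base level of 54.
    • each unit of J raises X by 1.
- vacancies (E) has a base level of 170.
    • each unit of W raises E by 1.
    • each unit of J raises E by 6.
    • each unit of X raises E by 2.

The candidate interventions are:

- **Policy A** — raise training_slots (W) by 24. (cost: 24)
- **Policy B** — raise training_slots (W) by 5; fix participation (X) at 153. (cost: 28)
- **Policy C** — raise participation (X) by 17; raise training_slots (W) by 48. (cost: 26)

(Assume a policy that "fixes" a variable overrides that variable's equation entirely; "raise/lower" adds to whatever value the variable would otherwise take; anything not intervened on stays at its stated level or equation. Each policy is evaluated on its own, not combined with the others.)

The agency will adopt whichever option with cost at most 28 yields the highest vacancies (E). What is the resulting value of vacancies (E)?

Policy A (W + 24):
  W = 101 + 24 = 125
  M = 131
  J = 192 + 3·125 − 3·131 = 174
  X = 54 + 174 = 228
  E = 170 + 125 + 6·174 + 2·228 = 1795
Policy B (W + 5, X := 153):
  W = 101 + 5 = 106
  M = 131
  J = 192 + 3·106 − 3·131 = 117
  X = 153
  E = 170 + 106 + 6·117 + 2·153 = 1284
Policy C (X + 17, W + 48):
  W = 101 + 48 = 149
  M = 131
  J = 192 + 3·149 − 3·131 = 246
  X = 54 + 246 (+17 from intervention) = 317
  E = 170 + 149 + 6·246 + 2·317 = 2429
Comparing — Policy A: E=1795, Policy B: E=1284, Policy C: E=2429. Highest is 2429 (Policy C).

2429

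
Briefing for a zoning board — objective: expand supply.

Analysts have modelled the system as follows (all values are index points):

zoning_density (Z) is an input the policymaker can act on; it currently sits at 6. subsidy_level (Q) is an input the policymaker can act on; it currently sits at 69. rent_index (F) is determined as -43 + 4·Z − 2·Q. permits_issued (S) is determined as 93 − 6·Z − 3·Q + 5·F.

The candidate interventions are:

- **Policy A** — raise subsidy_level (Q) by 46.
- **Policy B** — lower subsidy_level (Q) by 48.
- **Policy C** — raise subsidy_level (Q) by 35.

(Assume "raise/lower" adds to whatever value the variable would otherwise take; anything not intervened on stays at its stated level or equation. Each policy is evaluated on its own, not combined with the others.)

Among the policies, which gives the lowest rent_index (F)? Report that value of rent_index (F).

Policy A (Q + 46):
  Z = 6
  Q = 69 + 46 = 115
  F = -43 + 4·6 − 2·115 = -249
Policy B (Q − 48):
  Z = 6
  Q = 69 − 48 = 21
  F = -43 + 4·6 − 2·21 = -61
Policy C (Q + 35):
  Z = 6
  Q = 69 + 35 = 104
  F = -43 + 4·6 − 2·104 = -227
Comparing — Policy A: F=-249, Policy B: F=-61, Policy C: F=-227. Lowest is -249 (Policy A).

-249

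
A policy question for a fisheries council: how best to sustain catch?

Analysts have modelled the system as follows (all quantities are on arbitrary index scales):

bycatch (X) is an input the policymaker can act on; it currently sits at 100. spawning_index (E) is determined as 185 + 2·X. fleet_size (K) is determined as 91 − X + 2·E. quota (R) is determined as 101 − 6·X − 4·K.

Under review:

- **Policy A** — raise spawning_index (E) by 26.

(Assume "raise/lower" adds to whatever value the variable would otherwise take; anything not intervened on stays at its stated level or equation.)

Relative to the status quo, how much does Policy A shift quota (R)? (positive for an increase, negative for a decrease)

Baseline:
  X = 100
  E = 185 + 2·100 = 385
  K = 91 − 100 + 2·385 = 761
  R = 101 − 6·100 − 4·761 = -3543
Policy A (E + 26):
  X = 100
  E = 185 + 2·100 (+26 from intervention) = 411
  K = 91 − 100 + 2·411 = 813
  R = 101 − 6·100 − 4·813 = -3751
Change in R: -3751 − (-3543) = -208

-208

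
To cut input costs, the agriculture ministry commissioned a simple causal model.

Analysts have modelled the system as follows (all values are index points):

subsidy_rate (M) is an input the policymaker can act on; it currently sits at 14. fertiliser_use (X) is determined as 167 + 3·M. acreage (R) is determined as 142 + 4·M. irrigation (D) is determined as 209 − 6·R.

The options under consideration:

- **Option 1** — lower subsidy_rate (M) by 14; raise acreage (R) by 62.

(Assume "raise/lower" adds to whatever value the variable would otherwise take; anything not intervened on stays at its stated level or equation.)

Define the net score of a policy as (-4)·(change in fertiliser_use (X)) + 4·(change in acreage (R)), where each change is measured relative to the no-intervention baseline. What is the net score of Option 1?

Baseline:
  M = 14
  X = 167 + 3·14 = 209
  R = 142 + 4·14 = 198
Option 1 (M − 14, R + 62):
  M = 14 − 14 = 0
  X = 167 + 3·0 = 167
  R = 142 + 4·0 (+62 from intervention) = 204
ΔX = 167 − 209 = -42; ΔR = 204 − 198 = 6
Score = (-4)·(-42) + 4·6 = 192

192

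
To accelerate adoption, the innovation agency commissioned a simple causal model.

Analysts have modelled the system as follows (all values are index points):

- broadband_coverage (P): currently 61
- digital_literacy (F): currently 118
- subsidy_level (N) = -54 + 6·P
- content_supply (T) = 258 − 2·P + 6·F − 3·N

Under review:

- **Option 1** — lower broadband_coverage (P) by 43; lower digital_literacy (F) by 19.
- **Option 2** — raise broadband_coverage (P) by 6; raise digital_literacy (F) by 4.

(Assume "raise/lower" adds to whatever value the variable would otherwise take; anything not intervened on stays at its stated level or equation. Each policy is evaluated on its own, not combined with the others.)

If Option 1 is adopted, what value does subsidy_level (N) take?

54

Option 1 (P − 43, F − 19):
  P = 61 − 43 = 18
  N = -54 + 6·18 = 54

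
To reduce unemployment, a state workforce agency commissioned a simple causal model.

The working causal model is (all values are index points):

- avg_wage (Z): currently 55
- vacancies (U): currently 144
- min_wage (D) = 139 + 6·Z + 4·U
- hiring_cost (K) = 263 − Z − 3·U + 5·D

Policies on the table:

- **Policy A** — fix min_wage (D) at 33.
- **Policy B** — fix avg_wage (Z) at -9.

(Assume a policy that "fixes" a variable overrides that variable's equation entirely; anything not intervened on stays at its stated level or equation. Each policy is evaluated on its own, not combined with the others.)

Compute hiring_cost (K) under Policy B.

Policy B (Z := -9):
  Z = -9
  U = 144
  D = 139 + 6·(-9) + 4·144 = 661
  K = 263 − (-9) − 3·144 + 5·661 = 3145

3145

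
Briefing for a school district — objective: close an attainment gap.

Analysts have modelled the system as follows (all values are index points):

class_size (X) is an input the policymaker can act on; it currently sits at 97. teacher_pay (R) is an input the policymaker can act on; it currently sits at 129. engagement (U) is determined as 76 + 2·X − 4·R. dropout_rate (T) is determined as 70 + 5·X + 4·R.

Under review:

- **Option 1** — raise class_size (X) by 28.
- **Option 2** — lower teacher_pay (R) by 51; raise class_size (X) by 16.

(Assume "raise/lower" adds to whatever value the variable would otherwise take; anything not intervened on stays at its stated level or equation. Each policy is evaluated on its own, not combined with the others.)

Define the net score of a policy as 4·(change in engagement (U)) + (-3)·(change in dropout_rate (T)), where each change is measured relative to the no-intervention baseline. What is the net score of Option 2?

1316

Baseline:
  X = 97
  R = 129
  U = 76 + 2·97 − 4·129 = -246
  T = 70 + 5·97 + 4·129 = 1071
Option 2 (R − 51, X + 16):
  X = 97 + 16 = 113
  R = 129 − 51 = 78
  U = 76 + 2·113 − 4·78 = -10
  T = 70 + 5·113 + 4·78 = 947
ΔU = -10 − (-246) = 236; ΔT = 947 − 1071 = -124
Score = 4·236 + (-3)·(-124) = 1316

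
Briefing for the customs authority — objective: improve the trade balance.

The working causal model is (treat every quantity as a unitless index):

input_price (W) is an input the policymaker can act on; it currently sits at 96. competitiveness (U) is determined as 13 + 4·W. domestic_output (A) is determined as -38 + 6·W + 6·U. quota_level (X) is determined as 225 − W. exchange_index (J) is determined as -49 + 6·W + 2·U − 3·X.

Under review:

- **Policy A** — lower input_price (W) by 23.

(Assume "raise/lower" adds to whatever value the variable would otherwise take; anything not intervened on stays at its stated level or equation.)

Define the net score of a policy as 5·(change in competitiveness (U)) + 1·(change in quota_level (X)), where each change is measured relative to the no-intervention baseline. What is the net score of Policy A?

Baseline:
  W = 96
  U = 13 + 4·96 = 397
  X = 225 − 96 = 129
Policy A (W − 23):
  W = 96 − 23 = 73
  U = 13 + 4·73 = 305
  X = 225 − 73 = 152
ΔU = 305 − 397 = -92; ΔX = 152 − 129 = 23
Score = 5·(-92) + 1·23 = -437

-437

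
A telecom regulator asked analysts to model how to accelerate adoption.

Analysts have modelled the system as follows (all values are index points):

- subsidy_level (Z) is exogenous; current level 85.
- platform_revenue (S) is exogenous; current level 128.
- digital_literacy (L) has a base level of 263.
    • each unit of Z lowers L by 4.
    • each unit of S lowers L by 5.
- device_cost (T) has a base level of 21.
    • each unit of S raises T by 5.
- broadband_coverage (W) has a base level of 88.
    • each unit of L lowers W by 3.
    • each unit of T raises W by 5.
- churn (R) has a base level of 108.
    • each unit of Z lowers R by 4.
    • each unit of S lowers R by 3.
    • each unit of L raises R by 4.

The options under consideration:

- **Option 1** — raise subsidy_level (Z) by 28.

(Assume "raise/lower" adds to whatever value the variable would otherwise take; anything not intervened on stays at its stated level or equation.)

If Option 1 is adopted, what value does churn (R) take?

-4044

Option 1 (Z + 28):
  Z = 85 + 28 = 113
  S = 128
  L = 263 − 4·113 − 5·128 = -829
  R = 108 − 4·113 − 3·128 + 4·(-829) = -4044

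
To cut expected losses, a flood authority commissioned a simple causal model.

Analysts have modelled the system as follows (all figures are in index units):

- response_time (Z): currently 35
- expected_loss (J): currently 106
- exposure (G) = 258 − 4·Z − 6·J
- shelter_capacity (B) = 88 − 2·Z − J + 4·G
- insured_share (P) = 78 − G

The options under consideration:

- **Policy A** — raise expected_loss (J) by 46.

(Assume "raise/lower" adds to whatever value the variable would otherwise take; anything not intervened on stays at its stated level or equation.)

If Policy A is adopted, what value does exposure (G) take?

Policy A (J + 46):
  Z = 35
  J = 106 + 46 = 152
  G = 258 − 4·35 − 6·152 = -794

-794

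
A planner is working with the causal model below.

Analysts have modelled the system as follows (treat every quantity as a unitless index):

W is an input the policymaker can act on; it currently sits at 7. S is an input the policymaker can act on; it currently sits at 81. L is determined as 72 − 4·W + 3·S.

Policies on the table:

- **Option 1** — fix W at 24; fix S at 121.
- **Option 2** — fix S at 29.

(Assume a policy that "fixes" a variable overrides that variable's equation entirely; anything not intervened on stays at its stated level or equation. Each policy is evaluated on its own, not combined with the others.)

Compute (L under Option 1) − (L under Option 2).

208

Option 1 (W := 24, S := 121):
  W = 24
  S = 121
  L = 72 − 4·24 + 3·121 = 339
Option 2 (S := 29):
  W = 7
  S = 29
  L = 72 − 4·7 + 3·29 = 131
L: 339 − 131 = 208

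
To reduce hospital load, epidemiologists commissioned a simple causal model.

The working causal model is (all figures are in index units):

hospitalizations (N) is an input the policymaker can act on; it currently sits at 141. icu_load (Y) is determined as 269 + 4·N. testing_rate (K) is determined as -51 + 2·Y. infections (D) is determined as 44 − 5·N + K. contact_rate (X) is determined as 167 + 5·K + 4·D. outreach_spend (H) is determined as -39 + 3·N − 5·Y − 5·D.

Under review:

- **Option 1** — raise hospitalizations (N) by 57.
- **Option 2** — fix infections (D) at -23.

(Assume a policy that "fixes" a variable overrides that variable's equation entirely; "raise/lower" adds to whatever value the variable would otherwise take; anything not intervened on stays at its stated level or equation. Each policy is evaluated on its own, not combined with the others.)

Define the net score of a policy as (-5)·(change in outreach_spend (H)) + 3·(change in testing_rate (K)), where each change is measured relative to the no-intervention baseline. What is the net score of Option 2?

Baseline:
  N = 141
  Y = 269 + 4·141 = 833
  K = -51 + 2·833 = 1615
  D = 44 − 5·141 + 1615 = 954
  H = -39 + 3·141 − 5·833 − 5·954 = -8551
Option 2 (D := -23):
  N = 141
  Y = 269 + 4·141 = 833
  K = -51 + 2·833 = 1615
  D = -23
  H = -39 + 3·141 − 5·833 − 5·(-23) = -3666
ΔH = -3666 − (-8551) = 4885; ΔK = 1615 − 1615 = 0
Score = (-5)·4885 + 3·0 = -24425

-24425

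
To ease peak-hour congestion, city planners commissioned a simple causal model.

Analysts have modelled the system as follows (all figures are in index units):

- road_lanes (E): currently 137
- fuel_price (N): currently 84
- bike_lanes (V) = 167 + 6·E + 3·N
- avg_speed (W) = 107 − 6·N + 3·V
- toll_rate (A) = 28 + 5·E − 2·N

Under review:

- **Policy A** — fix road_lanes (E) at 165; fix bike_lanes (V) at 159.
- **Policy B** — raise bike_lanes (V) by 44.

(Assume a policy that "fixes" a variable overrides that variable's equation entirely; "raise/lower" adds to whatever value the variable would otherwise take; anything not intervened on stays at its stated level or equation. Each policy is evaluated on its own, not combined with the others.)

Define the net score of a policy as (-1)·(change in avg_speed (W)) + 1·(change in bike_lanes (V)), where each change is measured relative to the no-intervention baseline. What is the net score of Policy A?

Baseline:
  E = 137
  N = 84
  V = 167 + 6·137 + 3·84 = 1241
  W = 107 − 6·84 + 3·1241 = 3326
Policy A (E := 165, V := 159):
  E = 165
  N = 84
  V = 159
  W = 107 − 6·84 + 3·159 = 80
ΔW = 80 − 3326 = -3246; ΔV = 159 − 1241 = -1082
Score = (-1)·(-3246) + 1·(-1082) = 2164

2164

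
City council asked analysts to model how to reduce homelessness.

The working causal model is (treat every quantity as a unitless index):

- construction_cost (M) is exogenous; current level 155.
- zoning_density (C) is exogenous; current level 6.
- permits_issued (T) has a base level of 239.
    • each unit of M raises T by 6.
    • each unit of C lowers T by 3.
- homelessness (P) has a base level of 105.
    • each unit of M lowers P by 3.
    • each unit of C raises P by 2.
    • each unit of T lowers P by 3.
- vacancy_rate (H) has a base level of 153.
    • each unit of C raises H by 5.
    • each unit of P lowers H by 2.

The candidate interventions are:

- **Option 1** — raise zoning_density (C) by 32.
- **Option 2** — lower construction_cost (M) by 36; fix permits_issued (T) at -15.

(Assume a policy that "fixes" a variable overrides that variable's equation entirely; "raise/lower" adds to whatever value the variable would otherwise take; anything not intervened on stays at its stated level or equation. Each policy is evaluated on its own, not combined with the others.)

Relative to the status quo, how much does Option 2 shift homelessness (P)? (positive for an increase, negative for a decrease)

Baseline:
  M = 155
  C = 6
  T = 239 + 6·155 − 3·6 = 1151
  P = 105 − 3·155 + 2·6 − 3·1151 = -3801
Option 2 (M − 36, T := -15):
  M = 155 − 36 = 119
  C = 6
  T = -15
  P = 105 − 3·119 + 2·6 − 3·(-15) = -195
Change in P: -195 − (-3801) = 3606

3606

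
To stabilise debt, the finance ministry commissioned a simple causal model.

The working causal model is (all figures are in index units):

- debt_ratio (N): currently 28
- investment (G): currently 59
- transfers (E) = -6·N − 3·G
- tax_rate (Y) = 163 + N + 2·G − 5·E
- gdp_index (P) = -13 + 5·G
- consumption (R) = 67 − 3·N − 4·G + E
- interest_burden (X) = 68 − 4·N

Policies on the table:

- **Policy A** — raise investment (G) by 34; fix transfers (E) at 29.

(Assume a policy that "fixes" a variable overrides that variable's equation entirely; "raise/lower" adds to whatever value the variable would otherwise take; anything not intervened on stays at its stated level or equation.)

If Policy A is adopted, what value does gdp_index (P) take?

452

Policy A (G + 34, E := 29):
  G = 59 + 34 = 93
  P = -13 + 5·93 = 452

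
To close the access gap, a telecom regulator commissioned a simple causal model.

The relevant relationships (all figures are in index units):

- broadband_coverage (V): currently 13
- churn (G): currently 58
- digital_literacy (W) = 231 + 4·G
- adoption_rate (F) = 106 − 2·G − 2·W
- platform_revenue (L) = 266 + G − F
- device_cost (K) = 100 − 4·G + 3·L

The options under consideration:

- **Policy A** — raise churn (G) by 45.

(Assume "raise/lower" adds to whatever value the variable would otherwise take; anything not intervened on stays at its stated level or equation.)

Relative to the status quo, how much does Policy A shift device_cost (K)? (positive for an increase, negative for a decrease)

1305

Baseline:
  G = 58
  W = 231 + 4·58 = 463
  F = 106 − 2·58 − 2·463 = -936
  L = 266 + 58 − (-936) = 1260
  K = 100 − 4·58 + 3·1260 = 3648
Policy A (G + 45):
  G = 58 + 45 = 103
  W = 231 + 4·103 = 643
  F = 106 − 2·103 − 2·643 = -1386
  L = 266 + 103 − (-1386) = 1755
  K = 100 − 4·103 + 3·1755 = 4953
Change in K: 4953 − 3648 = 1305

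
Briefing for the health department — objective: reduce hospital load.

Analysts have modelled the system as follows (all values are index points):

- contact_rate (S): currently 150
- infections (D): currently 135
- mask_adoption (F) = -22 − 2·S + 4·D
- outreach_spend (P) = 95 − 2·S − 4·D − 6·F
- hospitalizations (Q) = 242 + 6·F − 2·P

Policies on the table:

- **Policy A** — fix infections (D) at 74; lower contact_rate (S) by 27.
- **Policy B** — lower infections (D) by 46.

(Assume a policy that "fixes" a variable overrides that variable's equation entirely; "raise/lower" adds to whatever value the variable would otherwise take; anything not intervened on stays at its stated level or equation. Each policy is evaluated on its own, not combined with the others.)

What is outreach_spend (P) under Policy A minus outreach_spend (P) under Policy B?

150

Policy A (D := 74, S − 27):
  S = 150 − 27 = 123
  D = 74
  F = -22 − 2·123 + 4·74 = 28
  P = 95 − 2·123 − 4·74 − 6·28 = -615
Policy B (D − 46):
  S = 150
  D = 135 − 46 = 89
  F = -22 − 2·150 + 4·89 = 34
  P = 95 − 2·150 − 4·89 − 6·34 = -765
P: -615 − (-765) = 150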